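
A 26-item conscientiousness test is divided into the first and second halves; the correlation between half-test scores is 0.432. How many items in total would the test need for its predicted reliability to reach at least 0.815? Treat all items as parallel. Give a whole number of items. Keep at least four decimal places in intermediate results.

r_full = 2(0.432)/(1 + 0.432) = 0.6034
n = r_tgt(1 − r_full) / [r_full(1 − r_tgt)] = 0.815 × 0.3966 / (0.6034 × 0.185) ≈ 2.8956
Items = 2.8956 × 26 ≈ 75.29 → 76

76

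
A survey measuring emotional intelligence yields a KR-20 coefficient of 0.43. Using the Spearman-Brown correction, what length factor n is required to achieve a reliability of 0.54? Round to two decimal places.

1.56

Rearranging the Spearman-Brown formula for n,
n = r_target (1 − r_old) / [ r_old (1 − r_target) ]
n = [0.54 × 0.57] / [0.43 × 0.46]
n = 0.3078 / 0.1978 ≈ 1.5561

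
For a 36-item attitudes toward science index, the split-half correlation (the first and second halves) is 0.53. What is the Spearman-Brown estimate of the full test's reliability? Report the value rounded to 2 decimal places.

0.69

r_full = 2r_hh / (1 + r_hh) = 2 × 0.53 / (1 + 0.53)
       = 1.0600 / 1.5300 = 0.6928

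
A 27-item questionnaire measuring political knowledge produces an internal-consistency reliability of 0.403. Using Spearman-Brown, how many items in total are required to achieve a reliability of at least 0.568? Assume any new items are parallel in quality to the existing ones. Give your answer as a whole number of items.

Rearranging the Spearman-Brown formula for n,
n = r*(1 − r) / [ r (1 − r*) ]
n = [0.568 × 0.597] / [0.403 × 0.432]
  = 0.339096 / 0.174096 = 1.9478
1.9478 × 27 = 52.59 → 53 items

53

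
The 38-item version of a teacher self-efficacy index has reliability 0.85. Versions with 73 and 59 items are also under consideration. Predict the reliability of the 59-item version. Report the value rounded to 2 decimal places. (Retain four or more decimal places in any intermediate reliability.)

0.90

Only the ratio of lengths matters: n = 59/38 = 1.5526
r_{59} = n·r / (1 + (n − 1)·r) = 1.3197 / 1.4697 ≈ 0.8979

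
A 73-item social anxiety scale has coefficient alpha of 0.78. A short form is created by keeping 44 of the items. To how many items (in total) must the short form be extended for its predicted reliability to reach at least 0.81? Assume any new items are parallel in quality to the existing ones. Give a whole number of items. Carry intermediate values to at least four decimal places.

88

Short-form reliability: n = 44/73 = 0.6027; r_44 = n·r/(1+(n−1)r) ≈ 0.6812
Length factor from the short form to reach 0.81: n' = 0.81(1 − 0.6812) / [0.6812(1 − 0.81)] ≈ 1.9951
Items = 1.9951 × 44 ≈ 87.78 → 88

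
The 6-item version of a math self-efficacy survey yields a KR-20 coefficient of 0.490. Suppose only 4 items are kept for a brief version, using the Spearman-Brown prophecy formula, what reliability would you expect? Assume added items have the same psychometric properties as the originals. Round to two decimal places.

Length ratio n = 4/6 = 0.6667
By Spearman-Brown, r_new = n r / (1 + (n − 1) r).
r_new = (0.6667 × 0.490) / (1 + (0.6667 − 1) × 0.490)
     = 0.3267 / 0.8367 = 0.3905

0.39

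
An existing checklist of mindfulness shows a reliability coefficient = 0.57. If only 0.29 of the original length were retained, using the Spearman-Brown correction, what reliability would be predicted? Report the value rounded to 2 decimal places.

0.28

Spearman-Brown: r_new = n·r / (1 + (n − 1)·r)
r_new = (0.29 × 0.57) / (1 + (0.29 − 1) × 0.57)
     = 0.1653 / 0.5953 = 0.2777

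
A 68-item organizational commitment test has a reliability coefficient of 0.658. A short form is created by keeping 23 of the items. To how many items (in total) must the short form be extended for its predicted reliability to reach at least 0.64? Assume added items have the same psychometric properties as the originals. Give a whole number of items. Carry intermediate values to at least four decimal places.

63

First, r for the 23-item form: n = 23/68 = 0.3382, so r_23 = 0.3382·0.658/(1 + (0.3382 − 1)·0.658) = 0.3942
Then solve for n' with r_old = 0.3942, r_target = 0.64: n' = 0.64(1 − 0.3942)/[0.3942(1 − 0.64)] = 2.7321
Items = 2.7321 × 23 ≈ 62.84 → 63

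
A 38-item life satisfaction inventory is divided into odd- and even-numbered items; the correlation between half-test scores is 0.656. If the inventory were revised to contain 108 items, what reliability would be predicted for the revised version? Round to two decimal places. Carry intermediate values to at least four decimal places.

First correct the split-half correlation to full-test reliability: r_full = 2 × 0.656 / (1 + 0.656) ≈ 0.7923
Then adjust to 108 items: n = 108/38 = 2.8421
r_new = n·r_full / (1 + (n − 1)·r_full) = 2.2518 / 2.4595 ≈ 0.9156

0.92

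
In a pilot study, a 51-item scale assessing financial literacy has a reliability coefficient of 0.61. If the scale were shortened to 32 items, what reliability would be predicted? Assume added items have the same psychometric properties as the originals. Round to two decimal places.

0.50

Length ratio n = 32/51 = 0.6275
r_new = (0.6275 × 0.61) / (1 + (0.6275 − 1) × 0.61)
     = 0.3828 / 0.7728 = 0.4953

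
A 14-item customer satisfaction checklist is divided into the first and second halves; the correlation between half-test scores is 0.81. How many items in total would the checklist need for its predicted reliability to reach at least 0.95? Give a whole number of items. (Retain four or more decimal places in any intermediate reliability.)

r_full = 2(0.81)/(1 + 0.81) = 0.8950
Solve Spearman-Brown for n: n = 0.95(1 − 0.8950) / [0.8950(1 − 0.95)] = 2.2291
Items = 2.2291 × 14 ≈ 31.21 → 32

32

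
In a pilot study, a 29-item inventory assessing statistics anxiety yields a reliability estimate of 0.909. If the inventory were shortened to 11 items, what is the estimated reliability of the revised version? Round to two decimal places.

0.79

Length ratio n = 11/29 = 0.3793
By Spearman-Brown, r_new = n r / (1 + (n − 1) r).
r_new = (0.3793 × 0.909) / (1 + (0.3793 − 1) × 0.909)
r_new = 0.3448 / 0.4358 ≈ 0.7912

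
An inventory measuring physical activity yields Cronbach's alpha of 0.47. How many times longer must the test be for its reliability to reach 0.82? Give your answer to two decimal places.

Spearman-Brown solved for the length factor n:
n = r*(1 − r) / [ r (1 − r*) ]
n = [0.82 × 0.53] / [0.47 × 0.18]
  = 0.4346 / 0.0846 = 5.1371

5.14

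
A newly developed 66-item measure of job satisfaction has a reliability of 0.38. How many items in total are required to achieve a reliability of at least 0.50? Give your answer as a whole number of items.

108

Invert Spearman-Brown to solve for n:
n = r*(1 − r) / [ r (1 − r*) ]
n = [0.50 × 0.62] / [0.38 × 0.50]
  = 0.3100 / 0.1900 = 1.6316
1.6316 × 66 = 107.69 → 108 items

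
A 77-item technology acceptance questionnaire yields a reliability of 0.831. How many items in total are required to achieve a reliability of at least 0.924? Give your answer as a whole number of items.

n = [0.924 × 0.169] / [0.831 × 0.076]
  = 0.156156 / 0.063156 = 2.4725
Items needed = n × 77 = 2.4725 × 77 ≈ 190.38 → round up to 191

191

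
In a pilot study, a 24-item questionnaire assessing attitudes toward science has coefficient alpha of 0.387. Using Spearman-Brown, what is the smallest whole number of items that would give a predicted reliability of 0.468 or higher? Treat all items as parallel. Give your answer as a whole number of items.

Invert Spearman-Brown to solve for n:
n = r_target (1 − r_old) / [ r_old (1 − r_target) ]
n = 0.468(1 − 0.387) / [0.387(1 − 0.468)]
  = 0.286884 / 0.205884 = 1.3934
1.3934 × 24 = 33.44 → 34 items

34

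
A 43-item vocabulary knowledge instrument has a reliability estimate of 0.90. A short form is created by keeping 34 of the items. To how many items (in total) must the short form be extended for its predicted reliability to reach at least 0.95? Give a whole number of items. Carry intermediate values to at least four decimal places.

91

First, r for the 34-item form: n = 34/43 = 0.7907, so r_34 = 0.7907·0.90/(1 + (0.7907 − 1)·0.90) = 0.8768
Length factor from the short form to reach 0.95: n' = 0.95(1 − 0.8768) / [0.8768(1 − 0.95)] ≈ 2.6697
Total items = 2.6697 × 34 = 90.77, rounded up to 91.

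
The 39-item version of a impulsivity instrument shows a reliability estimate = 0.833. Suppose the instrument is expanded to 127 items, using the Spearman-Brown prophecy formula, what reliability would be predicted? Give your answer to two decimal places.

Length ratio n = 127/39 = 3.2564
r_new = 3.2564·0.833 / [1 + (3.2564 − 1)·0.833]
r_new = 2.7126 / 2.8796 ≈ 0.9420

0.94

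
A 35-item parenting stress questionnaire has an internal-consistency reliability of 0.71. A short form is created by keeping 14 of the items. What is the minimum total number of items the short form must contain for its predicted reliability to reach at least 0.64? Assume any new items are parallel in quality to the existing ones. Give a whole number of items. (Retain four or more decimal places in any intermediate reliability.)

Short-form reliability: n = 14/35 = 0.4000; r_14 = n·r/(1+(n−1)r) ≈ 0.4948
Then solve for n' with r_old = 0.4948, r_target = 0.64: n' = 0.64(1 − 0.4948)/[0.4948(1 − 0.64)] = 1.8151
Total items = 1.8151 × 14 = 25.41, rounded up to 26.

26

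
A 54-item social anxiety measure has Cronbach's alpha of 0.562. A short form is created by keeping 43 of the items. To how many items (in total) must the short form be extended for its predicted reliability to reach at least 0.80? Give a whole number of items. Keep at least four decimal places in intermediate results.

Short-form reliability: n = 43/54 = 0.7963; r_43 = n·r/(1+(n−1)r) ≈ 0.5054
Then solve for n' with r_old = 0.5054, r_target = 0.80: n' = 0.80(1 − 0.5054)/[0.5054(1 − 0.80)] = 3.9145
Items = 3.9145 × 43 ≈ 168.32 → 169

169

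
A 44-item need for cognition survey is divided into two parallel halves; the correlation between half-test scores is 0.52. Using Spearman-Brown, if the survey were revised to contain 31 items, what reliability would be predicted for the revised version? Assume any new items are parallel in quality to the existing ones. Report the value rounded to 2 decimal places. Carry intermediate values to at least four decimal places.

Full-test reliability from the split-half r: r_full = 2(0.52)/(1 + 0.52) = 0.6842
Length factor from 44 to 31 items: n = 31/44 = 0.7045
r_new = n·r_full / (1 + (n − 1)·r_full) = 0.4820 / 0.7978 ≈ 0.6042

0.60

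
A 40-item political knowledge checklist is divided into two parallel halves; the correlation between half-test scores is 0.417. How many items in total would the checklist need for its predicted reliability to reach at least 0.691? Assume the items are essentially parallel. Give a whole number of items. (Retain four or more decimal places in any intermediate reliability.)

63

Corrected full-test reliability: r_full = 2 × 0.417 / (1 + 0.417) ≈ 0.5886
Solve Spearman-Brown for n: n = 0.691(1 − 0.5886) / [0.5886(1 − 0.691)] = 1.5630
Items = 1.5630 × 40 ≈ 62.52 → 63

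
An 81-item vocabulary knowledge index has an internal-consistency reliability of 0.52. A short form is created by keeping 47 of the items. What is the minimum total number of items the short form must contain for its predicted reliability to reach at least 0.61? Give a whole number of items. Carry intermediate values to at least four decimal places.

117

First, r for the 47-item form: n = 47/81 = 0.5802, so r_47 = 0.5802·0.52/(1 + (0.5802 − 1)·0.52) = 0.3860
Then solve for n' with r_old = 0.3860, r_target = 0.61: n' = 0.61(1 − 0.3860)/[0.3860(1 − 0.61)] = 2.4880
Total items = 2.4880 × 47 = 116.94, rounded up to 117.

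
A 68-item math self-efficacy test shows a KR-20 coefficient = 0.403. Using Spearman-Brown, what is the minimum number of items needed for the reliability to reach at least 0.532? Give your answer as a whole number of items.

n = [0.532 × 0.597] / [0.403 × 0.468]
n = 0.317604 / 0.188604 ≈ 1.6840
Items needed = n × 68 = 1.6840 × 68 ≈ 114.51 → round up to 115

115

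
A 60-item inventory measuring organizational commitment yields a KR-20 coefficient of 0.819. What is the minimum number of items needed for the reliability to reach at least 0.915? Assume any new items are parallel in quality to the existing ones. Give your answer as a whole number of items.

n = [0.915 × 0.181] / [0.819 × 0.085]
  = 0.165615 / 0.069615 = 2.3790
2.3790 × 60 = 142.74 → 143 items

143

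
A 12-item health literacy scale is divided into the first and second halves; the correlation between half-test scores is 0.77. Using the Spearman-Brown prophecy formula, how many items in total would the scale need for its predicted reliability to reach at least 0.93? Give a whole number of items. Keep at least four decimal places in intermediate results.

r_full = 2(0.77)/(1 + 0.77) = 0.8701
n = r_tgt(1 − r_full) / [r_full(1 − r_tgt)] = 0.93 × 0.1299 / (0.8701 × 0.07) ≈ 1.9835
Items = 1.9835 × 12 ≈ 23.80 → 24

24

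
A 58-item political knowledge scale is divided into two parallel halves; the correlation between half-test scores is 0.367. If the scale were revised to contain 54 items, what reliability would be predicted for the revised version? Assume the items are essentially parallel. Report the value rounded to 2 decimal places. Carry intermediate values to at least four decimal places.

Full-test reliability from the split-half r: r_full = 2(0.367)/(1 + 0.367) = 0.5369
Then adjust to 54 items: n = 54/58 = 0.9310
r_new = n·r_full / (1 + (n − 1)·r_full) = 0.4999 / 0.9630 ≈ 0.5191

0.52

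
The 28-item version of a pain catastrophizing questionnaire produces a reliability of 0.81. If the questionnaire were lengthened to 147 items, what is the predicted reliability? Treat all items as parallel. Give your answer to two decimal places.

Length ratio n = 147/28 = 5.25
r_new = (5.25 × 0.81) / (1 + (5.25 − 1) × 0.81)
r_new = 4.2525 / 4.4425 ≈ 0.9572

0.96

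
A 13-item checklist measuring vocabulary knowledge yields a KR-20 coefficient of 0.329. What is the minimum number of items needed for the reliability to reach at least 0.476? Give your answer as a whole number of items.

n = [0.476 × 0.671] / [0.329 × 0.524]
n = 0.319396 / 0.172396 ≈ 1.8527
Items needed = n × 13 = 1.8527 × 13 ≈ 24.09 → round up to 25

25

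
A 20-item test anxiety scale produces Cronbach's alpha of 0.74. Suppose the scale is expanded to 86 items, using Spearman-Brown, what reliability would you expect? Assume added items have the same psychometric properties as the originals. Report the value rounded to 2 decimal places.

The new length is 86/20 = 4.3 times the old.
Apply the Spearman-Brown prophecy formula, r' = nr / [1 + (n − 1)r]:
r_new = (4.3 × 0.74) / (1 + (4.3 − 1) × 0.74)
r_new = 3.1820 / 3.4420 ≈ 0.9245

0.92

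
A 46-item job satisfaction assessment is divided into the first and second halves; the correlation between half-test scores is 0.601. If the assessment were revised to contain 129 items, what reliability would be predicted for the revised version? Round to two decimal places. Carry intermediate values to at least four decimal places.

Full-test reliability from the split-half r: r_full = 2(0.601)/(1 + 0.601) = 0.7508
Then adjust to 129 items: n = 129/46 = 2.8043
r_new = n·r_full / (1 + (n − 1)·r_full) = 2.1055 / 2.3547 ≈ 0.8942

0.89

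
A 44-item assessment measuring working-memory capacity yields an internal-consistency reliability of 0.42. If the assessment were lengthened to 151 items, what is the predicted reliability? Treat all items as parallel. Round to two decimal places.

The new length is 151/44 = 3.4318 times the old.
By Spearman-Brown, r_new = n r / (1 + (n − 1) r).
r_new = 3.4318·0.42 / [1 + (3.4318 − 1)·0.42]
r_new = 1.4414 / 2.0214 ≈ 0.7131

0.71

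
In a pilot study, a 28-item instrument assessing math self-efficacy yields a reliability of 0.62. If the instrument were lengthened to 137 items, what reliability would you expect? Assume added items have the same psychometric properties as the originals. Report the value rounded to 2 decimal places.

0.89

n = 137/28 = 4.8929
Apply the Spearman-Brown prophecy formula, r' = nr / [1 + (n − 1)r]:
r_new = 4.8929·0.62 / [1 + (4.8929 − 1)·0.62]
r_new = 3.0336 / 3.4136 ≈ 0.8887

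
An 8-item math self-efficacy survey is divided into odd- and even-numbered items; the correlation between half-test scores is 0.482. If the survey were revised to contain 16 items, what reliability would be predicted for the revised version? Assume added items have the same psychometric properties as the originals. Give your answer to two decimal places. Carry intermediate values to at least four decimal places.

First correct the split-half correlation to full-test reliability: r_full = 2 × 0.482 / (1 + 0.482) ≈ 0.6505
Length factor from 8 to 16 items: n = 16/8 = 2.0000
r_new = n·r_full / (1 + (n − 1)·r_full) = 1.3010 / 1.6505 ≈ 0.7882

0.79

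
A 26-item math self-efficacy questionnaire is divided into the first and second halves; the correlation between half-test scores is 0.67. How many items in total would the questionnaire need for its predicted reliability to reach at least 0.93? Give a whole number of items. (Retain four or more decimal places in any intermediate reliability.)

86

r_full = 2(0.67)/(1 + 0.67) = 0.8024
Solve Spearman-Brown for n: n = 0.93(1 − 0.8024) / [0.8024(1 − 0.93)] = 3.2718
Required items = 3.2718 × 26 = 85.07, so 86 items.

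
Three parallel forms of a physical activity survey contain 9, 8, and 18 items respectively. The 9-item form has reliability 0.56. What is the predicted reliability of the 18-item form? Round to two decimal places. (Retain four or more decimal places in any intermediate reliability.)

Only the ratio of lengths matters: n = 18/9 = 2.0000
r_{18} = n·r / (1 + (n − 1)·r) = 1.1200 / 1.5600 ≈ 0.7179

0.72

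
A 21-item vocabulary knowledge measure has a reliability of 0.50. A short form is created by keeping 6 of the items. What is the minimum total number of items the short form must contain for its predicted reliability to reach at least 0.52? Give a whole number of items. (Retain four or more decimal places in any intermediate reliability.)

23

Short-form reliability: n = 6/21 = 0.2857; r_6 = n·r/(1+(n−1)r) ≈ 0.2222
Then solve for n' with r_old = 0.2222, r_target = 0.52: n' = 0.52(1 − 0.2222)/[0.2222(1 − 0.52)] = 3.7922
Total items = 3.7922 × 6 = 22.75, rounded up to 23.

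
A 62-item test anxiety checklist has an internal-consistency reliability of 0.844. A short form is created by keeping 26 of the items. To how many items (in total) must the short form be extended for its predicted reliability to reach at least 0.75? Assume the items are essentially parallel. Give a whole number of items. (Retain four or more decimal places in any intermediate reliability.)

First, r for the 26-item form: n = 26/62 = 0.4194, so r_26 = 0.4194·0.844/(1 + (0.4194 − 1)·0.844) = 0.6941
Length factor from the short form to reach 0.75: n' = 0.75(1 − 0.6941) / [0.6941(1 − 0.75)] ≈ 1.3221
Total items = 1.3221 × 26 = 34.37, rounded up to 35.

35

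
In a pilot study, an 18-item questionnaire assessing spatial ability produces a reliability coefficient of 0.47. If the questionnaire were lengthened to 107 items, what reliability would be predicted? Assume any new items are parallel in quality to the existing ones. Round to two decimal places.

0.84

Length ratio n = 107/18 = 5.9444
By Spearman-Brown, r_new = n r / (1 + (n − 1) r).
r_new = 5.9444·0.47 / [1 + (5.9444 − 1)·0.47]
r_new = 2.7939 / 3.3239 ≈ 0.8405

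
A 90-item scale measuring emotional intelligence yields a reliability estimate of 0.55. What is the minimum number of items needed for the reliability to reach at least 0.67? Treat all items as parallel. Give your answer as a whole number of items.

150

Spearman-Brown solved for the length factor n:
n = r*(1 − r) / [ r (1 − r*) ]
n = 0.67(1 − 0.55) / [0.55(1 − 0.67)]
  = 0.3015 / 0.1815 = 1.6612
So the test needs 1.6612 × 90 ≈ 149.51 items; rounding up, 150.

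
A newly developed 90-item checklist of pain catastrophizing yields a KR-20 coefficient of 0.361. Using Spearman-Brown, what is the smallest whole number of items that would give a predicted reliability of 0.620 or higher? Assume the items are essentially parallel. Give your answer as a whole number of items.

Invert Spearman-Brown to solve for n:
n = r_target (1 − r_old) / [ r_old (1 − r_target) ]
n = [0.620 × 0.639] / [0.361 × 0.380]
n = 0.396180 / 0.137180 ≈ 2.8880
Items needed = n × 90 = 2.8880 × 90 ≈ 259.92 → round up to 260

260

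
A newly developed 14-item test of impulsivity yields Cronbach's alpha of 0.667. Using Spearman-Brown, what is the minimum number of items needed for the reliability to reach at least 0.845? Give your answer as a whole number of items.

39

n = 0.845 × (1 − 0.667) / [ 0.667 × (1 − 0.845) ]
n = 0.281385 / 0.103385 ≈ 2.7217
Items needed = n × 14 = 2.7217 × 14 ≈ 38.10 → round up to 39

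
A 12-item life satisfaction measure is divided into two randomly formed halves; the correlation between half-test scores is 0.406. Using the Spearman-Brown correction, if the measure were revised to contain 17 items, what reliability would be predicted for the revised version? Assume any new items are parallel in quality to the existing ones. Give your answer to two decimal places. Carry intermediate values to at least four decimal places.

0.66

Spearman-Brown correction (n = 2): r_full = 2·0.406/(1 + 0.406) = 0.5775
Then adjust to 17 items: n = 17/12 = 1.4167
r_new = n·r_full / (1 + (n − 1)·r_full) = 0.8181 / 1.2406 ≈ 0.6594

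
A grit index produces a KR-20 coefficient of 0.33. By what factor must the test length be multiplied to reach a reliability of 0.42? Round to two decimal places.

Spearman-Brown solved for the length factor n:
n = r_target (1 − r_old) / [ r_old (1 − r_target) ]
n = 0.42 × (1 − 0.33) / [ 0.33 × (1 − 0.42) ]
  = 0.2814 / 0.1914 = 1.4702

1.47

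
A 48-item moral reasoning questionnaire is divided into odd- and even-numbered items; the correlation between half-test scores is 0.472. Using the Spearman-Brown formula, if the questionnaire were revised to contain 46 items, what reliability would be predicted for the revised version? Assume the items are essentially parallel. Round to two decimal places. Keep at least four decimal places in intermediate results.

Full-test reliability from the split-half r: r_full = 2(0.472)/(1 + 0.472) = 0.6413
Then adjust to 46 items: n = 46/48 = 0.9583
r_new = n·r_full / (1 + (n − 1)·r_full) = 0.6146 / 0.9733 ≈ 0.6315

0.63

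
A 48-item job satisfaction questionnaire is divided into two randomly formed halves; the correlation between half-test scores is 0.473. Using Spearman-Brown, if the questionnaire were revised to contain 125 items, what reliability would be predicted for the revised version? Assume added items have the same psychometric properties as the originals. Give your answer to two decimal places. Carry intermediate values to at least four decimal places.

0.82

First correct the split-half correlation to full-test reliability: r_full = 2 × 0.473 / (1 + 0.473) ≈ 0.6422
Length factor from 48 to 125 items: n = 125/48 = 2.6042
r_new = n·r_full / (1 + (n − 1)·r_full) = 1.6724 / 2.0302 ≈ 0.8238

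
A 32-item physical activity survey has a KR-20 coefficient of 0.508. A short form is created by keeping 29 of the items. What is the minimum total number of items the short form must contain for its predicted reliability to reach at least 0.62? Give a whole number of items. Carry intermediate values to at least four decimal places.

51

First, r for the 29-item form: n = 29/32 = 0.9062, so r_29 = 0.9062·0.508/(1 + (0.9062 − 1)·0.508) = 0.4834
Length factor from the short form to reach 0.62: n' = 0.62(1 − 0.4834) / [0.4834(1 − 0.62)] ≈ 1.7436
Items = 1.7436 × 29 ≈ 50.56 → 51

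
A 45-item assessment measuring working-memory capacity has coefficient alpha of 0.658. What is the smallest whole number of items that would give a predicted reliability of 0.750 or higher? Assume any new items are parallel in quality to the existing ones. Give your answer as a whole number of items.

71

Rearranging the Spearman-Brown formula for n,
n = r_target (1 − r_old) / [ r_old (1 − r_target) ]
n = [0.750 × 0.342] / [0.658 × 0.250]
  = 0.256500 / 0.164500 = 1.5593
So the test needs 1.5593 × 45 ≈ 70.17 items; rounding up, 71.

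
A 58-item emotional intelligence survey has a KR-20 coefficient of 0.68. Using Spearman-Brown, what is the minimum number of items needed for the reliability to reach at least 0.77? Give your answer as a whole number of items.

92

Spearman-Brown solved for the length factor n:
n = r_target (1 − r_old) / [ r_old (1 − r_target) ]
n = [0.77 × 0.32] / [0.68 × 0.23]
n = 0.2464 / 0.1564 ≈ 1.5754
So the test needs 1.5754 × 58 ≈ 91.37 items; rounding up, 92.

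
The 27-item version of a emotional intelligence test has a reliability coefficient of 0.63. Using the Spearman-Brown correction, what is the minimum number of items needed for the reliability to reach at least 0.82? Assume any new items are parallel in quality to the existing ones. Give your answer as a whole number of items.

n = 0.82 × (1 − 0.63) / [ 0.63 × (1 − 0.82) ]
  = 0.3034 / 0.1134 = 2.6755
So the test needs 2.6755 × 27 ≈ 72.24 items; rounding up, 73.

73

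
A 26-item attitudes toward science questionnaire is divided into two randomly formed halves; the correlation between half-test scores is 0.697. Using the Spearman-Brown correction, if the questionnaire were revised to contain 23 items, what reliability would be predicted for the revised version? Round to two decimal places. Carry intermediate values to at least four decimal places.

Full-test reliability from the split-half r: r_full = 2(0.697)/(1 + 0.697) = 0.8214
Length factor from 26 to 23 items: n = 23/26 = 0.8846
r_new = n·r_full / (1 + (n − 1)·r_full) = 0.7266 / 0.9052 ≈ 0.8027

0.80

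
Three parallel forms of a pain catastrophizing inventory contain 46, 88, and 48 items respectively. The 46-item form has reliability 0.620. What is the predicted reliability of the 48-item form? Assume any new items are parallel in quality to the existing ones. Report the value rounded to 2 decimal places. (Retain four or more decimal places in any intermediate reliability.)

0.63

Only the ratio of lengths matters: n = 48/46 = 1.0435
r_{48} = n·r / (1 + (n − 1)·r) = 0.6470 / 1.0270 ≈ 0.6300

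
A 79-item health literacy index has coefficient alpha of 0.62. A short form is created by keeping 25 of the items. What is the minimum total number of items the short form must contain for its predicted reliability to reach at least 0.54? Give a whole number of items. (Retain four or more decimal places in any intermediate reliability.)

Short-form reliability: n = 25/79 = 0.3165; r_25 = n·r/(1+(n−1)r) ≈ 0.3405
Then solve for n' with r_old = 0.3405, r_target = 0.54: n' = 0.54(1 − 0.3405)/[0.3405(1 − 0.54)] = 2.2737
Items = 2.2737 × 25 ≈ 56.84 → 57

57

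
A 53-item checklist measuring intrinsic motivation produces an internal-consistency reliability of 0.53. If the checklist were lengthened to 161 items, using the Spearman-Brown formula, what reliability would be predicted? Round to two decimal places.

0.77

Length ratio n = 161/53 = 3.0377
Spearman-Brown: r_new = n·r / (1 + (n − 1)·r)
r_new = (3.0377 × 0.53) / (1 + (3.0377 − 1) × 0.53)
     = 1.6100 / 2.0800 = 0.7740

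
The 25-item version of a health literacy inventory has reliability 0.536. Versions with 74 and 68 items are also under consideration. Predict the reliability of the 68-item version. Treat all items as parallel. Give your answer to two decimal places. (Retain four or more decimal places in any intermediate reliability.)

0.76

The 74-item form is not needed; work directly from the 25-item form with n = 68/25 = 2.7200.
r_{68} = n·r / (1 + (n − 1)·r) = 1.4579 / 1.9219 ≈ 0.7586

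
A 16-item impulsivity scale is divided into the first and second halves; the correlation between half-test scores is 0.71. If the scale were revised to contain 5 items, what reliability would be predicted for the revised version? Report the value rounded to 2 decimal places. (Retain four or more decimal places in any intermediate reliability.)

Full-test reliability from the split-half r: r_full = 2(0.71)/(1 + 0.71) = 0.8304
Length factor from 16 to 5 items: n = 5/16 = 0.3125
r_new = n·r_full / (1 + (n − 1)·r_full) = 0.2595 / 0.4291 ≈ 0.6048

0.60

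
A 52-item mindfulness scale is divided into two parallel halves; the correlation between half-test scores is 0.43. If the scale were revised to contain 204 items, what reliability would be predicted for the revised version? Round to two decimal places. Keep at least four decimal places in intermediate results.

First correct the split-half correlation to full-test reliability: r_full = 2 × 0.43 / (1 + 0.43) ≈ 0.6014
Then adjust to 204 items: n = 204/52 = 3.9231
r_new = n·r_full / (1 + (n − 1)·r_full) = 2.3594 / 2.7580 ≈ 0.8555

0.86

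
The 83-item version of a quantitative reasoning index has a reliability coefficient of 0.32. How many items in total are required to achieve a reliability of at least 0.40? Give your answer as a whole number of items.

Invert Spearman-Brown to solve for n:
n = r*(1 − r) / [ r (1 − r*) ]
n = 0.40 × (1 − 0.32) / [ 0.32 × (1 − 0.40) ]
n = 0.2720 / 0.1920 ≈ 1.4167
So the test needs 1.4167 × 83 ≈ 117.59 items; rounding up, 118.

118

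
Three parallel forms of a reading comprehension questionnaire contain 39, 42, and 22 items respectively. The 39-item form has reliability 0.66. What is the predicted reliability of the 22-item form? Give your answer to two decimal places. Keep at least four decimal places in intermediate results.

0.52

Only the ratio of lengths matters: n = 22/39 = 0.5641
r_{22} = n·r / (1 + (n − 1)·r) = 0.3723 / 0.7123 ≈ 0.5227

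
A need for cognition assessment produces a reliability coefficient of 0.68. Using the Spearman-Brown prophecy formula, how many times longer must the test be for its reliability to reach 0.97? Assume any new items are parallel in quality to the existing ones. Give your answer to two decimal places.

15.22

n = [0.97 × 0.32] / [0.68 × 0.03]
n = 0.3104 / 0.0204 ≈ 15.2157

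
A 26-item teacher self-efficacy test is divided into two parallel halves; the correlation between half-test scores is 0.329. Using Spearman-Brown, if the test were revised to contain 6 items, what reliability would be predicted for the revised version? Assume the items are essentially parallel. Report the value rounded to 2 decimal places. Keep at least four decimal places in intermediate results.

Full-test reliability from the split-half r: r_full = 2(0.329)/(1 + 0.329) = 0.4951
Then adjust to 6 items: n = 6/26 = 0.2308
r_new = n·r_full / (1 + (n − 1)·r_full) = 0.1143 / 0.6192 ≈ 0.1846

0.18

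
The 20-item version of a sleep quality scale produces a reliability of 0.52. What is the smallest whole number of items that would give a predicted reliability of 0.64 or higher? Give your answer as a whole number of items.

Rearranging the Spearman-Brown formula for n,
n = r*(1 − r) / [ r (1 − r*) ]
n = 0.64 × (1 − 0.52) / [ 0.52 × (1 − 0.64) ]
n = 0.3072 / 0.1872 ≈ 1.6410
So the test needs 1.6410 × 20 ≈ 32.82 items; rounding up, 33.

33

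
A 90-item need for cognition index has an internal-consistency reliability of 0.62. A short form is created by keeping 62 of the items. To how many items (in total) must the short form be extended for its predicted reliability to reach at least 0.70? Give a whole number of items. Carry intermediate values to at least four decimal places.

Short-form reliability: n = 62/90 = 0.6889; r_62 = n·r/(1+(n−1)r) ≈ 0.5292
Then solve for n' with r_old = 0.5292, r_target = 0.70: n' = 0.70(1 − 0.5292)/[0.5292(1 − 0.70)] = 2.0758
Items = 2.0758 × 62 ≈ 128.70 → 129

129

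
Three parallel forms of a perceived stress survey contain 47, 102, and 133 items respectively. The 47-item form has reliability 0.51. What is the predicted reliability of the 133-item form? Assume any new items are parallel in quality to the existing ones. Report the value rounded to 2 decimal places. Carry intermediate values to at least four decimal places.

0.75

The 102-item form is not needed; work directly from the 47-item form with n = 133/47 = 2.8298.
r_{133} = n·r / (1 + (n − 1)·r) = 1.4432 / 1.9332 ≈ 0.7465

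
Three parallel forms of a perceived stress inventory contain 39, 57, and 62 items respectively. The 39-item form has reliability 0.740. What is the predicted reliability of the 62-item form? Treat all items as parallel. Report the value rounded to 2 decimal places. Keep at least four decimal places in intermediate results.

0.82

The 57-item form is not needed; work directly from the 39-item form with n = 62/39 = 1.5897.
r_{62} = n·r / (1 + (n − 1)·r) = 1.1764 / 1.4364 ≈ 0.8190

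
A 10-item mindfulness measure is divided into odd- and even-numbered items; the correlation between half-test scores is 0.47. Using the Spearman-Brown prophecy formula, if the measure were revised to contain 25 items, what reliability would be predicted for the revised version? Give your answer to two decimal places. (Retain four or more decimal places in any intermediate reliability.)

0.82

Spearman-Brown correction (n = 2): r_full = 2·0.47/(1 + 0.47) = 0.6395
Length factor from 10 to 25 items: n = 25/10 = 2.5000
r_new = n·r_full / (1 + (n − 1)·r_full) = 1.5987 / 1.9592 ≈ 0.8160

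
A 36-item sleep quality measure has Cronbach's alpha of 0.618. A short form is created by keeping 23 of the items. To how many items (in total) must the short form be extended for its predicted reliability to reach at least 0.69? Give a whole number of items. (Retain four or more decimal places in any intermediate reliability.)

Short-form reliability: n = 23/36 = 0.6389; r_23 = n·r/(1+(n−1)r) ≈ 0.5083
Then solve for n' with r_old = 0.5083, r_target = 0.69: n' = 0.69(1 − 0.5083)/[0.5083(1 − 0.69)] = 2.1531
Items = 2.1531 × 23 ≈ 49.52 → 50

50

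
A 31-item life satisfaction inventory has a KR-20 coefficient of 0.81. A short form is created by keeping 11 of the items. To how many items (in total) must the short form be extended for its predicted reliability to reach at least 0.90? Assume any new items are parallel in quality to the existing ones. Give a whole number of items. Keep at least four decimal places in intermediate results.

66

First, r for the 11-item form: n = 11/31 = 0.3548, so r_11 = 0.3548·0.81/(1 + (0.3548 − 1)·0.81) = 0.6020
Length factor from the short form to reach 0.90: n' = 0.90(1 − 0.6020) / [0.6020(1 − 0.90)] ≈ 5.9502
Total items = 5.9502 × 11 = 65.45, rounded up to 66.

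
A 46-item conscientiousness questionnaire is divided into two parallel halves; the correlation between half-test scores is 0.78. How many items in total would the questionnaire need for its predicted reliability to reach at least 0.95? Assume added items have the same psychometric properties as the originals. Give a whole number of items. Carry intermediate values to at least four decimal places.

Corrected full-test reliability: r_full = 2 × 0.78 / (1 + 0.78) ≈ 0.8764
n = r_tgt(1 − r_full) / [r_full(1 − r_tgt)] = 0.95 × 0.1236 / (0.8764 × 0.05) ≈ 2.6796
Required items = 2.6796 × 46 = 123.26, so 124 items.

124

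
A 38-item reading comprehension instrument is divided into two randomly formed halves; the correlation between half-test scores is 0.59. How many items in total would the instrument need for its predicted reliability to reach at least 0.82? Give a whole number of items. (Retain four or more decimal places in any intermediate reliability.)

61

r_full = 2(0.59)/(1 + 0.59) = 0.7421
n = r_tgt(1 − r_full) / [r_full(1 − r_tgt)] = 0.82 × 0.2579 / (0.7421 × 0.18) ≈ 1.5832
Required items = 1.5832 × 38 = 60.16, so 61 items.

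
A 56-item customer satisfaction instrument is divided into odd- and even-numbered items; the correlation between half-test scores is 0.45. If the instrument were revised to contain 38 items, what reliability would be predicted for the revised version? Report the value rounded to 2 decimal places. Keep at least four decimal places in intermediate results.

0.53

Full-test reliability from the split-half r: r_full = 2(0.45)/(1 + 0.45) = 0.6207
Then adjust to 38 items: n = 38/56 = 0.6786
r_new = n·r_full / (1 + (n − 1)·r_full) = 0.4212 / 0.8005 ≈ 0.5262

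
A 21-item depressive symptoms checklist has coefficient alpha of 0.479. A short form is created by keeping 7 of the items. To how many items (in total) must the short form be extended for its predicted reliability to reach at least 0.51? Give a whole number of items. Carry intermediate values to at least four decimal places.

First, r for the 7-item form: n = 7/21 = 0.3333, so r_7 = 0.3333·0.479/(1 + (0.3333 − 1)·0.479) = 0.2346
Then solve for n' with r_old = 0.2346, r_target = 0.51: n' = 0.51(1 − 0.2346)/[0.2346(1 − 0.51)] = 3.3957
Items = 3.3957 × 7 ≈ 23.77 → 24

24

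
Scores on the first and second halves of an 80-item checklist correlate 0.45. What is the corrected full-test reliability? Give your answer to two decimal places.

0.62

Apply the Spearman-Brown correction with n = 2:
r_full = 2r_hh / (1 + r_hh) = 2 × 0.45 / (1 + 0.45)
       = 0.9000 / 1.4500 = 0.6207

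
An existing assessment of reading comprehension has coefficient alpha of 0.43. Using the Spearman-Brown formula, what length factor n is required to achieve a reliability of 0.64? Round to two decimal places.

2.36

Rearranging the Spearman-Brown formula for n,
n = r_target (1 − r_old) / [ r_old (1 − r_target) ]
n = [0.64 × 0.57] / [0.43 × 0.36]
n = 0.3648 / 0.1548 ≈ 2.3566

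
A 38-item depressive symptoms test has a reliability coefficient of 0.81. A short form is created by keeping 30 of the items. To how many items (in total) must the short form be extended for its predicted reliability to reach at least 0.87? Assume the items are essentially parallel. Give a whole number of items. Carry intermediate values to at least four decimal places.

60

Short-form reliability: n = 30/38 = 0.7895; r_30 = n·r/(1+(n−1)r) ≈ 0.7709
Then solve for n' with r_old = 0.7709, r_target = 0.87: n' = 0.87(1 − 0.7709)/[0.7709(1 − 0.87)] = 1.9889
Items = 1.9889 × 30 ≈ 59.67 → 60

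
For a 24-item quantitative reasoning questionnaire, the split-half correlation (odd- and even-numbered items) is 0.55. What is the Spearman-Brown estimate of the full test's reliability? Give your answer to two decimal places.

The full test is twice the length of either half (n = 2).
r_full = 2(0.55) / (1 + 0.55)
       = 1.1000 / 1.5500 = 0.7097

0.71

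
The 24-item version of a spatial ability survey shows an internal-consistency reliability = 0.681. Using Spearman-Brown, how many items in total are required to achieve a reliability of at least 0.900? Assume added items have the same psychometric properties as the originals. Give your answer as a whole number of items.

n = 0.900 × (1 − 0.681) / [ 0.681 × (1 − 0.900) ]
n = 0.287100 / 0.068100 ≈ 4.2159
Items needed = n × 24 = 4.2159 × 24 ≈ 101.18 → round up to 102

102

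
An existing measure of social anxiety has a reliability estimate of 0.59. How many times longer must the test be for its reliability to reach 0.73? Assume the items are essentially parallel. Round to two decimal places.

1.88

Invert Spearman-Brown to solve for n:
n = r*(1 − r) / [ r (1 − r*) ]
n = [0.73 × 0.41] / [0.59 × 0.27]
n = 0.2993 / 0.1593 ≈ 1.8788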